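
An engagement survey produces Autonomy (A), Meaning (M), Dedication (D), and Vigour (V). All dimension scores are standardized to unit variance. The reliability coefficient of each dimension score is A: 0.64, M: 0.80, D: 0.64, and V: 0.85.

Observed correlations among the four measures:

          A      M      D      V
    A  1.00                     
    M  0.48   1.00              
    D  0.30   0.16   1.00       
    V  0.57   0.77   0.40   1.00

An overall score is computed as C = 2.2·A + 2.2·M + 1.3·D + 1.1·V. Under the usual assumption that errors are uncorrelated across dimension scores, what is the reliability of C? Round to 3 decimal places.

0.873

Var(C) = 2.2² + 2.2² + 1.3² + 1.1² + 2·[4.84·0.48 + 2.86·0.30 + 2.42·0.57 + 2.86·0.16 + 2.42·0.77 + 1.43·0.40] = 12.58 + 14.9072 = 27.4872.
Under uncorrelated errors the observed covariances equal the true-score covariances, so only the own-variance terms attenuate.
True-score variance = [2.2²·0.64 + 2.2²·0.80 + 1.3²·0.64 + 1.1²·0.85] + 14.9072 = 9.0797 + 14.9072 = 23.9869.
Reliability = 23.9869 / 27.4872 = 0.873.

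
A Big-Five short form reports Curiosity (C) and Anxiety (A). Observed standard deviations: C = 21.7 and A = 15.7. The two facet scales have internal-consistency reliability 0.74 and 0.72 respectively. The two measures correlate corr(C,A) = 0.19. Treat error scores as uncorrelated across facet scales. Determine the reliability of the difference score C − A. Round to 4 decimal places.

0.6744

Var(C−A) = 21.7² + 15.7² − 2·21.7·15.7·0.19 = 717.38 − 129.462 = 587.918.
Under uncorrelated errors the observed covariances equal the true-score covariances, so only the own-variance terms attenuate.
True-score variance = [21.7²·0.74 + 15.7²·0.72] − 129.462 = 525.931 − 129.462 = 396.469.
Reliability = 396.469 / 587.918 = 0.6744.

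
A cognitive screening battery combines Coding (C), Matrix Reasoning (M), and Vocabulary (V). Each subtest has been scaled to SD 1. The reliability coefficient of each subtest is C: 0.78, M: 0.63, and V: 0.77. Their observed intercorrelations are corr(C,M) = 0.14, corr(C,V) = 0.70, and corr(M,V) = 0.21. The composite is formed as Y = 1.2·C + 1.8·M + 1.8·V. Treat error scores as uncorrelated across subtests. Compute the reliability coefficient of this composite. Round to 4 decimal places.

0.8249

Var(Y) = 1.2² + 1.8² + 1.8² + 2·[2.16·0.14 + 2.16·0.70 + 3.24·0.21] = 7.92 + 4.9896 = 12.9096.
With uncorrelated errors the cross-covariances are all true-score covariance, so they carry over unchanged; only the diagonal terms shrink to ρᵢσᵢ².
True-score variance = [1.2²·0.78 + 1.8²·0.63 + 1.8²·0.77] + 4.9896 = 5.6592 + 4.9896 = 10.6488.
Reliability = 10.6488 / 12.9096 = 0.8249.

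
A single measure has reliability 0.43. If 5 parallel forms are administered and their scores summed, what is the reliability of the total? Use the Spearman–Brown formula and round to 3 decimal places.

0.790

ρ_k = kρ / (1 + (k−1)ρ) = 5·0.43 / (1 + 4·0.43) = 2.150 / 2.720 = 0.790.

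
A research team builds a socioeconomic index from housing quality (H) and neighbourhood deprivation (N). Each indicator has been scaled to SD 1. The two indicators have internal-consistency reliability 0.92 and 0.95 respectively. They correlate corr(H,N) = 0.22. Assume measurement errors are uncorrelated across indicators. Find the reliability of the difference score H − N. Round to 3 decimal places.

0.917

Var(H−N) = 1 + 1 − 2·0.22 = 2 − 0.44 = 1.56.
Because errors are independent across components, Cov(Tᵢ,Tⱼ) = Cov(Xᵢ,Xⱼ); the off-diagonal part of the true-score variance is the same as above.
True-score variance = [0.92 + 0.95] − 0.44 = 1.87 − 0.44 = 1.43.
Reliability = 1.43 / 1.56 = 0.917.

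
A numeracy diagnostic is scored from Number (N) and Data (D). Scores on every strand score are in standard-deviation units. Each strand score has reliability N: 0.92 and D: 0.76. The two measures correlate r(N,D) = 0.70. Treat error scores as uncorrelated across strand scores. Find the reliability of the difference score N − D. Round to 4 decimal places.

Var(N−D) = 1 + 1 − 2·0.70 = 2 − 1.4 = 0.6.
Because errors are independent across components, Cov(Tᵢ,Tⱼ) = Cov(Xᵢ,Xⱼ); the off-diagonal part of the true-score variance is the same as above.
True-score variance = [0.92 + 0.76] − 1.4 = 1.68 − 1.4 = 0.28.
Reliability = 0.28 / 0.6 = 0.4667.

0.4667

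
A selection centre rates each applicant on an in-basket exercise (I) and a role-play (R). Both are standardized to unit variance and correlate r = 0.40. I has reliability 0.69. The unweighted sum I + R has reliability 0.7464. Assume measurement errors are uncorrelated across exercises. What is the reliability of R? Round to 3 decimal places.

Var(I+R) = 2 + 2·0.40 = 2.800.
True-score variance = ρ_I + ρ_R + 2·0.40, so 0.7464 = (0.69 + ρ_R + 0.80) / 2.800.
ρ_R = 0.7464·2.800 − 0.69 − 0.80 = 0.600.

0.600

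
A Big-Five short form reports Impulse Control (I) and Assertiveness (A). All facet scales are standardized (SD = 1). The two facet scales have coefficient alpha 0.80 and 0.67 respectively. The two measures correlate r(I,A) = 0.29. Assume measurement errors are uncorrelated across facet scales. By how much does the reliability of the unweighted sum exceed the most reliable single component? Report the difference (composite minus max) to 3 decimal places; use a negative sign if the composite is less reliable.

-0.005

Var(sum) = 2 + 0.58 = 2.58; true-score variance = 1.47 + 0.58 = 2.05; composite reliability = 0.7946.
Max component reliability = 0.8000.
Difference = 0.7946 − 0.8000 = -0.005.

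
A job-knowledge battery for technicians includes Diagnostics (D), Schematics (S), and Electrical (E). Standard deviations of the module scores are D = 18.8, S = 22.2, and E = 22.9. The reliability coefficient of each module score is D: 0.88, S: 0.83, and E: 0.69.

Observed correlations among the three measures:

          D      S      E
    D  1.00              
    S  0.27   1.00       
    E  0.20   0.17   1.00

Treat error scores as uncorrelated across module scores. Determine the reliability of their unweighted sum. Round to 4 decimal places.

Var(D+S+E) = 18.8² + 22.2² + 22.9² + 2·[18.8·22.2·0.27 + 18.8·22.9·0.20 + 22.2·22.9·0.17] = 1370.69 + 570.432 = 1941.12.
Because errors are independent across components, Cov(Tᵢ,Tⱼ) = Cov(Xᵢ,Xⱼ); the off-diagonal part of the true-score variance is the same as above.
True-score variance = [18.8²·0.88 + 22.2²·0.83 + 22.9²·0.69] + 570.432 = 1081.93 + 570.432 = 1652.36.
Reliability = 1652.36 / 1941.12 = 0.8512.

0.8512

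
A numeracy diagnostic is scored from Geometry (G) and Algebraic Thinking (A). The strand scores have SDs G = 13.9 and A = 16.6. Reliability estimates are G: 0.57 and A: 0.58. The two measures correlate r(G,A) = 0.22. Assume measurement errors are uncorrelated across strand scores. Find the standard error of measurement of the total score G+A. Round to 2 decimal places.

14.10

Var(total) = 468.77 + 101.526 = 570.296.
True-score variance = 269.954 + 101.526 = 371.48, so reliability = 0.6514.
Error variance = 570.296 − 371.48 = 198.816; SEM = √198.816 = 14.10.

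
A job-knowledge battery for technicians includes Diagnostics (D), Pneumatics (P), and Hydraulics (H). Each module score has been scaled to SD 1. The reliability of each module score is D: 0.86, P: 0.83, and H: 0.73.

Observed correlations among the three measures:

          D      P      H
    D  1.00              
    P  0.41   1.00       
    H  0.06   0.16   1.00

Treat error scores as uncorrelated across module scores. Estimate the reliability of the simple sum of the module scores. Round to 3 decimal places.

0.864

Var(D+P+H) = 3 + 2·[0.41 + 0.06 + 0.16] = 3 + 1.26 = 4.26.
Under uncorrelated errors the observed covariances equal the true-score covariances, so only the own-variance terms attenuate.
True-score variance = [0.86 + 0.83 + 0.73] + 1.26 = 2.42 + 1.26 = 3.68.
Reliability = 3.68 / 4.26 = 0.864.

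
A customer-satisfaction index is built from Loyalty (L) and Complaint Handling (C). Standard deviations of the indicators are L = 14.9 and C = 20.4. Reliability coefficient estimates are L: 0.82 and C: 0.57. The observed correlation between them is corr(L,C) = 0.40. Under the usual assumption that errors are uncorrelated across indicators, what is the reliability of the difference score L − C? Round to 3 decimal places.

Var(L−C) = 14.9² + 20.4² − 2·14.9·20.4·0.40 = 638.17 − 243.168 = 395.002.
Because errors are independent across components, Cov(Tᵢ,Tⱼ) = Cov(Xᵢ,Xⱼ); the off-diagonal part of the true-score variance is the same as above.
True-score variance = [14.9²·0.82 + 20.4²·0.57] − 243.168 = 419.259 − 243.168 = 176.091.
Reliability = 176.091 / 395.002 = 0.446.

0.446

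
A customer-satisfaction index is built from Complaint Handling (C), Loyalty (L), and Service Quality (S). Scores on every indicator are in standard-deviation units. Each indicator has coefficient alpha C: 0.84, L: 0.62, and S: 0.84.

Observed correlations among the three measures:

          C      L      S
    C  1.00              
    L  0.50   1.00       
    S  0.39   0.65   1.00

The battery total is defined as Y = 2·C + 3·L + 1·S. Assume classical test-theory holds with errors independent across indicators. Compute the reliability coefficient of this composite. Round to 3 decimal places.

Var(Y) = 2² + 3² + 1 + 2·[6·0.50 + 2·0.39 + 3·0.65] = 14 + 11.46 = 25.46.
With uncorrelated errors the cross-covariances are all true-score covariance, so they carry over unchanged; only the diagonal terms shrink to ρᵢσᵢ².
True-score variance = [2²·0.84 + 3²·0.62 + 0.84] + 11.46 = 9.78 + 11.46 = 21.24.
Reliability = 21.24 / 25.46 = 0.834.

0.834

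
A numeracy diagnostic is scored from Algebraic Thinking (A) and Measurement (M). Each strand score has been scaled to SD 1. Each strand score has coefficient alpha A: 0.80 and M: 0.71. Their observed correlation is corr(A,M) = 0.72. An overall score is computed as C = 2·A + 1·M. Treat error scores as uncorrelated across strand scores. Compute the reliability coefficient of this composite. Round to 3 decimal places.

Var(C) = 2² + 1 + 2·[2·0.72] = 5 + 2.88 = 7.88.
With uncorrelated errors the cross-covariances are all true-score covariance, so they carry over unchanged; only the diagonal terms shrink to ρᵢσᵢ².
True-score variance = [2²·0.80 + 0.71] + 2.88 = 3.91 + 2.88 = 6.79.
Reliability = 6.79 / 7.88 = 0.862.

0.862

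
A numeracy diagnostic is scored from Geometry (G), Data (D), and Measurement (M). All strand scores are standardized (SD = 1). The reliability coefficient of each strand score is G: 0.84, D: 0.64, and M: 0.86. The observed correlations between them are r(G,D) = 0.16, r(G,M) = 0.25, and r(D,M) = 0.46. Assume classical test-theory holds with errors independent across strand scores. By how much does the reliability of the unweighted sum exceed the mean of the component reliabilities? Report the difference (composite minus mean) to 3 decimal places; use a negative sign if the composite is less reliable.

0.081

Var(sum) = 3 + 1.74 = 4.74; true-score variance = 2.34 + 1.74 = 4.08; composite reliability = 0.8608.
Mean component reliability = 0.7800.
Difference = 0.8608 − 0.7800 = 0.081.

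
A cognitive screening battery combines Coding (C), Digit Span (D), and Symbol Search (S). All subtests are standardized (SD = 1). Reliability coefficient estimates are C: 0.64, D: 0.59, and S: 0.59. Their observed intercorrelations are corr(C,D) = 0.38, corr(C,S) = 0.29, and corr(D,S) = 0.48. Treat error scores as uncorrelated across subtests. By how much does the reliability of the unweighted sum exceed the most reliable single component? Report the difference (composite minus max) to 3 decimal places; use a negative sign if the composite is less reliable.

Var(sum) = 3 + 2.3 = 5.3; true-score variance = 1.82 + 2.3 = 4.12; composite reliability = 0.7774.
Max component reliability = 0.6400.
Difference = 0.7774 − 0.6400 = 0.137.

0.137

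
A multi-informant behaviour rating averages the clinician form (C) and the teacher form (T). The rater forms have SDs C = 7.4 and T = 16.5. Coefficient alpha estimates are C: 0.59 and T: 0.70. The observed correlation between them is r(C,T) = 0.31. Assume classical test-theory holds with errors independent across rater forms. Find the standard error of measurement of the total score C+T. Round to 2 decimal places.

Var(total) = 327.01 + 75.702 = 402.712.
True-score variance = 222.883 + 75.702 = 298.585, so reliability = 0.7414.
Error variance = 402.712 − 298.585 = 104.127; SEM = √104.127 = 10.20.

10.20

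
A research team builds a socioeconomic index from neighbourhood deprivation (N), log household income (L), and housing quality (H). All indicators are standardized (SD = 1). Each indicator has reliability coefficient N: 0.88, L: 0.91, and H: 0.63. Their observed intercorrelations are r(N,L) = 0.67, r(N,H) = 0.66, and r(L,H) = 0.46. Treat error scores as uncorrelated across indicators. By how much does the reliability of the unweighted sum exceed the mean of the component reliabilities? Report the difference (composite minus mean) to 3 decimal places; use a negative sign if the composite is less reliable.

Var(sum) = 3 + 3.58 = 6.58; true-score variance = 2.42 + 3.58 = 6; composite reliability = 0.9119.
Mean component reliability = 0.8067.
Difference = 0.9119 − 0.8067 = 0.105.

0.105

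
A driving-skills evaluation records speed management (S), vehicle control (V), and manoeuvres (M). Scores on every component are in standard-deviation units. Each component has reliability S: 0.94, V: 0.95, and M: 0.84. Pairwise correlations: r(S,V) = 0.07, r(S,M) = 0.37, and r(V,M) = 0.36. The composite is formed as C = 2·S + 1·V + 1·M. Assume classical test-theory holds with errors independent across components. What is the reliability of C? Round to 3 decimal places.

0.947

Var(C) = 2² + 1 + 1 + 2·[2·0.07 + 2·0.37 + 0.36] = 6 + 2.48 = 8.48.
Under uncorrelated errors the observed covariances equal the true-score covariances, so only the own-variance terms attenuate.
True-score variance = [2²·0.94 + 0.95 + 0.84] + 2.48 = 5.55 + 2.48 = 8.03.
Reliability = 8.03 / 8.48 = 0.947.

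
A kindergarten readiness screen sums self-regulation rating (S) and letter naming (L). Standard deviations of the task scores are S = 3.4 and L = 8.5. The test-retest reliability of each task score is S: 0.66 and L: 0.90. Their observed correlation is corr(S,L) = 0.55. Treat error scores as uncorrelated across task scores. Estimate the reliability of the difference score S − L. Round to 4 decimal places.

Var(S−L) = 3.4² + 8.5² − 2·3.4·8.5·0.55 = 83.81 − 31.79 = 52.02.
Under uncorrelated errors the observed covariances equal the true-score covariances, so only the own-variance terms attenuate.
True-score variance = [3.4²·0.66 + 8.5²·0.90] − 31.79 = 72.6546 − 31.79 = 40.8646.
Reliability = 40.8646 / 52.02 = 0.7856.

0.7856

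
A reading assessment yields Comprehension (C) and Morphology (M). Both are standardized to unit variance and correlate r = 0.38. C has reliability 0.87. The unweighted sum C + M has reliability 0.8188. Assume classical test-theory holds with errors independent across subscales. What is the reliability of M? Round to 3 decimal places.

Var(C+M) = 2 + 2·0.38 = 2.760.
True-score variance = ρ_C + ρ_M + 2·0.38, so 0.8188 = (0.87 + ρ_M + 0.76) / 2.760.
ρ_M = 0.8188·2.760 − 0.87 − 0.76 = 0.630.

0.630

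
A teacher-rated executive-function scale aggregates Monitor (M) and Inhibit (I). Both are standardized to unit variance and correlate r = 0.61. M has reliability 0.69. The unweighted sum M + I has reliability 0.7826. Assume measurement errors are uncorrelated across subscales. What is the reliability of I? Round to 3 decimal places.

0.610

Var(M+I) = 2 + 2·0.61 = 3.220.
True-score variance = ρ_M + ρ_I + 2·0.61, so 0.7826 = (0.69 + ρ_I + 1.22) / 3.220.
ρ_I = 0.7826·3.220 − 0.69 − 1.22 = 0.610.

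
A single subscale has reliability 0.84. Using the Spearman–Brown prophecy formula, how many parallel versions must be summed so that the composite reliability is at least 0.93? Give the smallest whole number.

k ≥ ρ*(1−ρ₁)/(ρ₁(1−ρ*)) = 0.93·0.16 / (0.84·0.07) = 2.531.
Smallest integer k = 3.

3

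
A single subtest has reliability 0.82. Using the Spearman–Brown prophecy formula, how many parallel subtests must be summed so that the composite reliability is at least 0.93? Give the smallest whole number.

3

k ≥ ρ*(1−ρ₁)/(ρ₁(1−ρ*)) = 0.93·0.18 / (0.82·0.07) = 2.916.
Smallest integer k = 3.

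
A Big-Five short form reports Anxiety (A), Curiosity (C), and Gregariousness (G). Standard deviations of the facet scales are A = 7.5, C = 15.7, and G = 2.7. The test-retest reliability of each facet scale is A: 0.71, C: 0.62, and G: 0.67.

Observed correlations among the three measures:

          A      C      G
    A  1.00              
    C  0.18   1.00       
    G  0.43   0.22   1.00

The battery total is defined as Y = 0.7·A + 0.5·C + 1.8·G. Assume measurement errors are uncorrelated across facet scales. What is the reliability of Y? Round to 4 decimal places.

0.7644

Var(Y) = 0.7²·7.5² + 0.5²·15.7² + 1.8²·2.7² + 2·[0.35·7.5·15.7·0.18 + 1.26·7.5·2.7·0.43 + 0.9·15.7·2.7·0.22] = 112.805 + 53.5658 = 166.37.
With uncorrelated errors the cross-covariances are all true-score covariance, so they carry over unchanged; only the diagonal terms shrink to ρᵢσᵢ².
True-score variance = [0.7²·7.5²·0.71 + 0.5²·15.7²·0.62 + 1.8²·2.7²·0.67] + 53.5658 = 73.6005 + 53.5658 = 127.166.
Reliability = 127.166 / 166.37 = 0.7644.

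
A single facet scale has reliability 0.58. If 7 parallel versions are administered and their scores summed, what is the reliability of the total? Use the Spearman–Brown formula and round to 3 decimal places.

ρ_k = kρ / (1 + (k−1)ρ) = 7·0.58 / (1 + 6·0.58) = 4.060 / 4.480 = 0.906.

0.906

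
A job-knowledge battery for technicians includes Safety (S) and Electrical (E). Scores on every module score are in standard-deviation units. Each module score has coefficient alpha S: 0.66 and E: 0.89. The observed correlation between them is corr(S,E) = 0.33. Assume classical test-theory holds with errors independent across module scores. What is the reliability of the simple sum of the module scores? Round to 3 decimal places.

Var(S+E) = 2 + 2·[0.33] = 2 + 0.66 = 2.66.
With uncorrelated errors the cross-covariances are all true-score covariance, so they carry over unchanged; only the diagonal terms shrink to ρᵢσᵢ².
True-score variance = [0.66 + 0.89] + 0.66 = 1.55 + 0.66 = 2.21.
Reliability = 2.21 / 2.66 = 0.831.

0.831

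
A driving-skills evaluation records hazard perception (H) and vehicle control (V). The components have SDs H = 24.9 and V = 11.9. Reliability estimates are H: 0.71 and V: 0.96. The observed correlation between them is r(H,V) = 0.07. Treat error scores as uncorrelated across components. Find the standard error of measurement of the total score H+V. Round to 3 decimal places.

Var(total) = 761.62 + 41.4834 = 803.103.
True-score variance = 576.153 + 41.4834 = 617.636, so reliability = 0.7691.
Error variance = 803.103 − 617.636 = 185.467; SEM = √185.467 = 13.619.

13.619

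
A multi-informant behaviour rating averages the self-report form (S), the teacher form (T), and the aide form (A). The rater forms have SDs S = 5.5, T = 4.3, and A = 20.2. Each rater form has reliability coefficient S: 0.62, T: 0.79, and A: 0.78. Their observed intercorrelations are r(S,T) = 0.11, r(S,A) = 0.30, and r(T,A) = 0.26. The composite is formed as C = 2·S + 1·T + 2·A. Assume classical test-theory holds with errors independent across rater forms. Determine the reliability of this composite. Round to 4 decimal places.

0.8088

Var(C) = 2²·5.5² + 4.3² + 2²·20.2² + 2·[2·5.5·4.3·0.11 + 4·5.5·20.2·0.30 + 2·4.3·20.2·0.26] = 1771.65 + 367.38 = 2139.03.
Because errors are independent across components, Cov(Tᵢ,Tⱼ) = Cov(Xᵢ,Xⱼ); the off-diagonal part of the true-score variance is the same as above.
True-score variance = [2²·5.5²·0.62 + 4.3²·0.79 + 2²·20.2²·0.78] + 367.38 = 1362.71 + 367.38 = 1730.09.
Reliability = 1730.09 / 2139.03 = 0.8088.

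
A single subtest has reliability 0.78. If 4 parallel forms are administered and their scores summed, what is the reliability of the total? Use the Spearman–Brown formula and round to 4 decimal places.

0.9341

ρ_k = kρ / (1 + (k−1)ρ) = 4·0.78 / (1 + 3·0.78) = 3.120 / 3.340 = 0.9341.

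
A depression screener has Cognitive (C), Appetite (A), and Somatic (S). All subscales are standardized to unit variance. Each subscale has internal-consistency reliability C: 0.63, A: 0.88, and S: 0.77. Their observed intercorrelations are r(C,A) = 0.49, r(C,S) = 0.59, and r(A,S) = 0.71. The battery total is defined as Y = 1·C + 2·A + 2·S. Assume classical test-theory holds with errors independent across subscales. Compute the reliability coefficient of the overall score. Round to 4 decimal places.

Var(Y) = 1 + 2² + 2² + 2·[2·0.49 + 2·0.59 + 4·0.71] = 9 + 10 = 19.
Under uncorrelated errors the observed covariances equal the true-score covariances, so only the own-variance terms attenuate.
True-score variance = [0.63 + 2²·0.88 + 2²·0.77] + 10 = 7.23 + 10 = 17.23.
Reliability = 17.23 / 19 = 0.9068.

0.9068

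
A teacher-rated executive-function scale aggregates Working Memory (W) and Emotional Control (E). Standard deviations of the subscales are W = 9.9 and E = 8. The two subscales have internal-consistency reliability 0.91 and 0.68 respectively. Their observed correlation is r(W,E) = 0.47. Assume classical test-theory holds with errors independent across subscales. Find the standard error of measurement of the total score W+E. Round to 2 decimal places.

Var(total) = 162.01 + 74.448 = 236.458.
True-score variance = 132.709 + 74.448 = 207.157, so reliability = 0.8761.
Error variance = 236.458 − 207.157 = 29.3009; SEM = √29.3009 = 5.41.

5.41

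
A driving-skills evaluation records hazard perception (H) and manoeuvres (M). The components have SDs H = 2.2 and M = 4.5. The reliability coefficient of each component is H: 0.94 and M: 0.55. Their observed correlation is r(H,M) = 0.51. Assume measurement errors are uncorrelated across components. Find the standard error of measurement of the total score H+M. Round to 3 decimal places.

3.066

Var(total) = 25.09 + 10.098 = 35.188.
True-score variance = 15.6871 + 10.098 = 25.7851, so reliability = 0.7328.
Error variance = 35.188 − 25.7851 = 9.4029; SEM = √9.4029 = 3.066.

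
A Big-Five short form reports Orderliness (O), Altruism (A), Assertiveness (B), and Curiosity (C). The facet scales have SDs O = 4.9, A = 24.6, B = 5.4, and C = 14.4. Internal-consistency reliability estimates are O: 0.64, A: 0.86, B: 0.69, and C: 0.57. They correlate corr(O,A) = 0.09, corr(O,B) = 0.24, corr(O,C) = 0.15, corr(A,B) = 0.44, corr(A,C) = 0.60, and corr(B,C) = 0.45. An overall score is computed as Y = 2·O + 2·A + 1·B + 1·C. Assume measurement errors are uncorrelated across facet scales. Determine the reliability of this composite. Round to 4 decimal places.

Var(Y) = 2²·4.9² + 2²·24.6² + 5.4² + 14.4² + 2·[4·4.9·24.6·0.09 + 2·4.9·5.4·0.24 + 2·4.9·14.4·0.15 + 2·24.6·5.4·0.44 + 2·24.6·14.4·0.60 + 5.4·14.4·0.45] = 2753.2 + 1308.48 = 4061.68.
With uncorrelated errors the cross-covariances are all true-score covariance, so they carry over unchanged; only the diagonal terms shrink to ρᵢσᵢ².
True-score variance = [2²·4.9²·0.64 + 2²·24.6²·0.86 + 5.4²·0.69 + 14.4²·0.57] + 1308.48 = 2281.53 + 1308.48 = 3590.02.
Reliability = 3590.02 / 4061.68 = 0.8839.

0.8839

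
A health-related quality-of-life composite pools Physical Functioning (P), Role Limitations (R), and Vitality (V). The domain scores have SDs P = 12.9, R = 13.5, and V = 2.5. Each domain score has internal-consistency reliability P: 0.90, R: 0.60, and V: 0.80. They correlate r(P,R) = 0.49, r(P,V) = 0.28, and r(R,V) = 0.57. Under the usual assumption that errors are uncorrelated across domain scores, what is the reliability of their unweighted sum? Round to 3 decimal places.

0.844

Var(P+R+V) = 12.9² + 13.5² + 2.5² + 2·[12.9·13.5·0.49 + 12.9·2.5·0.28 + 13.5·2.5·0.57] = 354.91 + 227.202 = 582.112.
Under uncorrelated errors the observed covariances equal the true-score covariances, so only the own-variance terms attenuate.
True-score variance = [12.9²·0.90 + 13.5²·0.60 + 2.5²·0.80] + 227.202 = 264.119 + 227.202 = 491.321.
Reliability = 491.321 / 582.112 = 0.844.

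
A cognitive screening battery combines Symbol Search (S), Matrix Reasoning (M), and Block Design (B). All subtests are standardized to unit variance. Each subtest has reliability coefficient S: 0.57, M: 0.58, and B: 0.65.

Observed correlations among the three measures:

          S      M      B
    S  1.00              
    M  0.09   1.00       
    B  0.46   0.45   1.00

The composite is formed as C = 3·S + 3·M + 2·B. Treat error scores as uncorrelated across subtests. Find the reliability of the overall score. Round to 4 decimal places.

Var(C) = 3² + 3² + 2² + 2·[9·0.09 + 6·0.46 + 6·0.45] = 22 + 12.54 = 34.54.
Under uncorrelated errors the observed covariances equal the true-score covariances, so only the own-variance terms attenuate.
True-score variance = [3²·0.57 + 3²·0.58 + 2²·0.65] + 12.54 = 12.95 + 12.54 = 25.49.
Reliability = 25.49 / 34.54 = 0.7380.

0.7380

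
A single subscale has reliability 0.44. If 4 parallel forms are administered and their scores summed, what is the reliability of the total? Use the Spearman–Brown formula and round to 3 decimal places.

ρ_k = kρ / (1 + (k−1)ρ) = 4·0.44 / (1 + 3·0.44) = 1.760 / 2.320 = 0.759.

0.759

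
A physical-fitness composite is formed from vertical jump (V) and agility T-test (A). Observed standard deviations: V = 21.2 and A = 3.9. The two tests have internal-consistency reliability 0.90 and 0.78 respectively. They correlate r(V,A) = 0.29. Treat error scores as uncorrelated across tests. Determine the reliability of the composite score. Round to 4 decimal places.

0.9058

Var(V+A) = 21.2² + 3.9² + 2·[21.2·3.9·0.29] = 464.65 + 47.9544 = 512.604.
Under uncorrelated errors the observed covariances equal the true-score covariances, so only the own-variance terms attenuate.
True-score variance = [21.2²·0.90 + 3.9²·0.78] + 47.9544 = 416.36 + 47.9544 = 464.314.
Reliability = 464.314 / 512.604 = 0.9058.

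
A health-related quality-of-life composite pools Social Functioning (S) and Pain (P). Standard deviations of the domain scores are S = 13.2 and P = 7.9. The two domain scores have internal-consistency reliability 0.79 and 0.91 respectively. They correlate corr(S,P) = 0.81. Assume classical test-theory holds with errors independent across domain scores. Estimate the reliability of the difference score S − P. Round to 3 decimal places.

Var(S−P) = 13.2² + 7.9² − 2·13.2·7.9·0.81 = 236.65 − 168.934 = 67.7164.
With uncorrelated errors the cross-covariances are all true-score covariance, so they carry over unchanged; only the diagonal terms shrink to ρᵢσᵢ².
True-score variance = [13.2²·0.79 + 7.9²·0.91] − 168.934 = 194.443 − 168.934 = 25.5091.
Reliability = 25.5091 / 67.7164 = 0.377.

0.377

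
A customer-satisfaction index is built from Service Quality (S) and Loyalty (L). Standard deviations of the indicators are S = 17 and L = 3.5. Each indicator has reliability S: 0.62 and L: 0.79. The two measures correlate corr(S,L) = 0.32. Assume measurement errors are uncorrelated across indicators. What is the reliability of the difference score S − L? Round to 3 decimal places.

0.573

Var(S−L) = 17² + 3.5² − 2·17·3.5·0.32 = 301.25 − 38.08 = 263.17.
With uncorrelated errors the cross-covariances are all true-score covariance, so they carry over unchanged; only the diagonal terms shrink to ρᵢσᵢ².
True-score variance = [17²·0.62 + 3.5²·0.79] − 38.08 = 188.858 − 38.08 = 150.778.
Reliability = 150.778 / 263.17 = 0.573.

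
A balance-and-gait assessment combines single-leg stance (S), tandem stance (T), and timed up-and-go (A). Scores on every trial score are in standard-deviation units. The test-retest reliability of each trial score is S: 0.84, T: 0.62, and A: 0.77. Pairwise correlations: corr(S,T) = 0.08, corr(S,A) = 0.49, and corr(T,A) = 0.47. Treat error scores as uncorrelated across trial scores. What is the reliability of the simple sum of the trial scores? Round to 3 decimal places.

0.848

Var(S+T+A) = 3 + 2·[0.08 + 0.49 + 0.47] = 3 + 2.08 = 5.08.
Under uncorrelated errors the observed covariances equal the true-score covariances, so only the own-variance terms attenuate.
True-score variance = [0.84 + 0.62 + 0.77] + 2.08 = 2.23 + 2.08 = 4.31.
Reliability = 4.31 / 5.08 = 0.848.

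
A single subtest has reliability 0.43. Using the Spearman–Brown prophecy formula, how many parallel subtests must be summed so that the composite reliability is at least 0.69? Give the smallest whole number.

3

k ≥ ρ*(1−ρ₁)/(ρ₁(1−ρ*)) = 0.69·0.57 / (0.43·0.31) = 2.950.
Smallest integer k = 3.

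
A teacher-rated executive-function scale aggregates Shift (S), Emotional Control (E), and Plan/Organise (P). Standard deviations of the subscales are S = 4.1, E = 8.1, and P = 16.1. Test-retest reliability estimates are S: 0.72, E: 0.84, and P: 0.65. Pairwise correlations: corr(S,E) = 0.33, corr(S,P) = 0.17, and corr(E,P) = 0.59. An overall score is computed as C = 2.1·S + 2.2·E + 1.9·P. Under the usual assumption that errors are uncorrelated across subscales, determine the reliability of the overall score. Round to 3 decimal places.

Var(C) = 2.1²·4.1² + 2.2²·8.1² + 1.9²·16.1² + 2·[4.62·4.1·8.1·0.33 + 3.99·4.1·16.1·0.17 + 4.18·8.1·16.1·0.59] = 1327.43 + 834.047 = 2161.48.
Under uncorrelated errors the observed covariances equal the true-score covariances, so only the own-variance terms attenuate.
True-score variance = [2.1²·4.1²·0.72 + 2.2²·8.1²·0.84 + 1.9²·16.1²·0.65] + 834.047 = 928.355 + 834.047 = 1762.4.
Reliability = 1762.4 / 2161.48 = 0.815.

0.815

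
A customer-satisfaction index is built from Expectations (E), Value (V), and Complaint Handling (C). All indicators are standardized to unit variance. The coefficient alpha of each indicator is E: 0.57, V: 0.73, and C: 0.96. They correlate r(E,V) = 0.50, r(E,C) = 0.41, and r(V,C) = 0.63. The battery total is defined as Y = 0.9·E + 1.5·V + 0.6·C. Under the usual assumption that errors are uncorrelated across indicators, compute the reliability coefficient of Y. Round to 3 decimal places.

Var(Y) = 0.9² + 1.5² + 0.6² + 2·[1.35·0.50 + 0.54·0.41 + 0.9·0.63] = 3.42 + 2.9268 = 6.3468.
With uncorrelated errors the cross-covariances are all true-score covariance, so they carry over unchanged; only the diagonal terms shrink to ρᵢσᵢ².
True-score variance = [0.9²·0.57 + 1.5²·0.73 + 0.6²·0.96] + 2.9268 = 2.4498 + 2.9268 = 5.3766.
Reliability = 5.3766 / 6.3468 = 0.847.

0.847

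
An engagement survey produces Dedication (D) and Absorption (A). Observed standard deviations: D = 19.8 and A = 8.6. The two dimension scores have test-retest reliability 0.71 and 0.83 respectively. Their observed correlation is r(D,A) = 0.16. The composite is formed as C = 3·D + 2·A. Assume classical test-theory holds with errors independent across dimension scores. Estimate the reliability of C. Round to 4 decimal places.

0.7414

Var(C) = 3²·19.8² + 2²·8.6² + 2·[6·19.8·8.6·0.16] = 3824.2 + 326.938 = 4151.14.
Because errors are independent across components, Cov(Tᵢ,Tⱼ) = Cov(Xᵢ,Xⱼ); the off-diagonal part of the true-score variance is the same as above.
True-score variance = [3²·19.8²·0.71 + 2²·8.6²·0.83] + 326.938 = 2750.68 + 326.938 = 3077.62.
Reliability = 3077.62 / 4151.14 = 0.7414.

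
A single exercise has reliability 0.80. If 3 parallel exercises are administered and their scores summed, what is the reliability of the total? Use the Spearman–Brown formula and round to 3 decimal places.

0.923

ρ_k = kρ / (1 + (k−1)ρ) = 3·0.80 / (1 + 2·0.80) = 2.400 / 2.600 = 0.923.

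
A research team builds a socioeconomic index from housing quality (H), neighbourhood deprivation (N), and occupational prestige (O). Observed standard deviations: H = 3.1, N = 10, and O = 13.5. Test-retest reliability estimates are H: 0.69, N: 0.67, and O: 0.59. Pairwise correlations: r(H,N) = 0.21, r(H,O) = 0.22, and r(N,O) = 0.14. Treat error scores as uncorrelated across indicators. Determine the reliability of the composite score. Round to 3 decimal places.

0.693

Var(H+N+O) = 3.1² + 10² + 13.5² + 2·[3.1·10·0.21 + 3.1·13.5·0.22 + 10·13.5·0.14] = 291.86 + 69.234 = 361.094.
With uncorrelated errors the cross-covariances are all true-score covariance, so they carry over unchanged; only the diagonal terms shrink to ρᵢσᵢ².
True-score variance = [3.1²·0.69 + 10²·0.67 + 13.5²·0.59] + 69.234 = 181.158 + 69.234 = 250.392.
Reliability = 250.392 / 361.094 = 0.693.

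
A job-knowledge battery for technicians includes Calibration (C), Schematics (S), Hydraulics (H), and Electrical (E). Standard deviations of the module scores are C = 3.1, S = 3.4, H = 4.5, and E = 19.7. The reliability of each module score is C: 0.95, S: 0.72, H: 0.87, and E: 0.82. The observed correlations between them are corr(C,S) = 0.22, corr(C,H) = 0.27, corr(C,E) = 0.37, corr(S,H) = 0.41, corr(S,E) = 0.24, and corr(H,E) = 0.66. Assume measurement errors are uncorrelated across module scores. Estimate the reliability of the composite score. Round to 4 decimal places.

Var(C+S+H+E) = 3.1² + 3.4² + 4.5² + 19.7² + 2·[3.1·3.4·0.22 + 3.1·4.5·0.27 + 3.1·19.7·0.37 + 3.4·4.5·0.41 + 3.4·19.7·0.24 + 4.5·19.7·0.66] = 429.51 + 219.077 = 648.587.
With uncorrelated errors the cross-covariances are all true-score covariance, so they carry over unchanged; only the diagonal terms shrink to ρᵢσᵢ².
True-score variance = [3.1²·0.95 + 3.4²·0.72 + 4.5²·0.87 + 19.7²·0.82] + 219.077 = 353.304 + 219.077 = 572.381.
Reliability = 572.381 / 648.587 = 0.8825.

0.8825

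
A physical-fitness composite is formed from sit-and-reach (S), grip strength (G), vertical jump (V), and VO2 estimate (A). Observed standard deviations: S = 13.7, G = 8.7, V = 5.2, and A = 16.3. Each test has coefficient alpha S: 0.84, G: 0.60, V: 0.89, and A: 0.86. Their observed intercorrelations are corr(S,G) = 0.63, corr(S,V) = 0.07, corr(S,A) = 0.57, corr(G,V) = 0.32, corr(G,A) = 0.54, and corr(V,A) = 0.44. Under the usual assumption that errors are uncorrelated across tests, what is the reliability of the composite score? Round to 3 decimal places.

Var(S+G+V+A) = 13.7² + 8.7² + 5.2² + 16.3² + 2·[13.7·8.7·0.63 + 13.7·5.2·0.07 + 13.7·16.3·0.57 + 8.7·5.2·0.32 + 8.7·16.3·0.54 + 5.2·16.3·0.44] = 556.11 + 671.424 = 1227.53.
Under uncorrelated errors the observed covariances equal the true-score covariances, so only the own-variance terms attenuate.
True-score variance = [13.7²·0.84 + 8.7²·0.60 + 5.2²·0.89 + 16.3²·0.86] + 671.424 = 455.633 + 671.424 = 1127.06.
Reliability = 1127.06 / 1227.53 = 0.918.

0.918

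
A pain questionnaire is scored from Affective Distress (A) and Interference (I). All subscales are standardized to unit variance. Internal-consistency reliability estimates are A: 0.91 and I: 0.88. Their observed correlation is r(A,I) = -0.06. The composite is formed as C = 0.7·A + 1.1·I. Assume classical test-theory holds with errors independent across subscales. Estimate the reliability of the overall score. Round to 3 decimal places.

Var(C) = 0.7² + 1.1² + 2·[0.77·(-0.06)] = 1.7 − 0.0924 = 1.6076.
With uncorrelated errors the cross-covariances are all true-score covariance, so they carry over unchanged; only the diagonal terms shrink to ρᵢσᵢ².
True-score variance = [0.7²·0.91 + 1.1²·0.88] − 0.0924 = 1.5107 − 0.0924 = 1.4183.
Reliability = 1.4183 / 1.6076 = 0.882.

0.882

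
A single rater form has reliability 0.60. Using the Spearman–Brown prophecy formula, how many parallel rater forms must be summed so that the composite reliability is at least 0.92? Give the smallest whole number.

8

k ≥ ρ*(1−ρ₁)/(ρ₁(1−ρ*)) = 0.92·0.40 / (0.60·0.08) = 7.667.
Smallest integer k = 8.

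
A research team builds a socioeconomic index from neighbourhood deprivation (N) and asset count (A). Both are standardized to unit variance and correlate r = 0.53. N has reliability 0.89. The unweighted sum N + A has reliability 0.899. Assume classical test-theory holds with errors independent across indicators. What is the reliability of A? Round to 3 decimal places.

Var(N+A) = 2 + 2·0.53 = 3.060.
True-score variance = ρ_N + ρ_A + 2·0.53, so 0.899 = (0.89 + ρ_A + 1.06) / 3.060.
ρ_A = 0.899·3.060 − 0.89 − 1.06 = 0.801.

0.801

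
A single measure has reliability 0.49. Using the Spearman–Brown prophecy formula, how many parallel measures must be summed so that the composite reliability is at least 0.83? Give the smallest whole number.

6

k ≥ ρ*(1−ρ₁)/(ρ₁(1−ρ*)) = 0.83·0.51 / (0.49·0.17) = 5.082.
Smallest integer k = 6.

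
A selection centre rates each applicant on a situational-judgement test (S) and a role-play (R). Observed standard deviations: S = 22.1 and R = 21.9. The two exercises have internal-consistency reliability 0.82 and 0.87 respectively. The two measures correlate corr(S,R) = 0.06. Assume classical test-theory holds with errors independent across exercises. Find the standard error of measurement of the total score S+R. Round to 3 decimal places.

12.258

Var(total) = 968.02 + 58.0788 = 1026.1.
True-score variance = 817.757 + 58.0788 = 875.836, so reliability = 0.8536.
Error variance = 1026.1 − 875.836 = 150.263; SEM = √150.263 = 12.258.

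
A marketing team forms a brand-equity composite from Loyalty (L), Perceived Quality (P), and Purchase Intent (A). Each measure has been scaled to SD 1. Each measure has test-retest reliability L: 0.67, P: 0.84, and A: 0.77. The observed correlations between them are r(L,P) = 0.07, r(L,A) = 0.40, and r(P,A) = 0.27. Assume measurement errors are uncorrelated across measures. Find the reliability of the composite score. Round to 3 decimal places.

Var(L+P+A) = 3 + 2·[0.07 + 0.40 + 0.27] = 3 + 1.48 = 4.48.
With uncorrelated errors the cross-covariances are all true-score covariance, so they carry over unchanged; only the diagonal terms shrink to ρᵢσᵢ².
True-score variance = [0.67 + 0.84 + 0.77] + 1.48 = 2.28 + 1.48 = 3.76.
Reliability = 3.76 / 4.48 = 0.839.

0.839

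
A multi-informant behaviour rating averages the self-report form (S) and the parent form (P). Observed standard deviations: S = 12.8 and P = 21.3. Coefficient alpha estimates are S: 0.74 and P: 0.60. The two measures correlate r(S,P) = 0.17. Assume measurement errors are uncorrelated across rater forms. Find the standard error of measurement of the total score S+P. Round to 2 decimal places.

14.97

Var(total) = 617.53 + 92.6976 = 710.228.
True-score variance = 393.456 + 92.6976 = 486.153, so reliability = 0.6845.
Error variance = 710.228 − 486.153 = 224.074; SEM = √224.074 = 14.97.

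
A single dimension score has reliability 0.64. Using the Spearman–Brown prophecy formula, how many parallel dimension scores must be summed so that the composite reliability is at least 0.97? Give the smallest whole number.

19

k ≥ ρ*(1−ρ₁)/(ρ₁(1−ρ*)) = 0.97·0.36 / (0.64·0.03) = 18.187.
Smallest integer k = 19.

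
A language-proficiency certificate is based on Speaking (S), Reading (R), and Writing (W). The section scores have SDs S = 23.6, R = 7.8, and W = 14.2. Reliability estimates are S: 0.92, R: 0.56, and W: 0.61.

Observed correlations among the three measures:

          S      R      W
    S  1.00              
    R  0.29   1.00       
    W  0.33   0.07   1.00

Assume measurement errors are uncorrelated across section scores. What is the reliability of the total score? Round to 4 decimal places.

0.8710

Var(S+R+W) = 23.6² + 7.8² + 14.2² + 2·[23.6·7.8·0.29 + 23.6·14.2·0.33 + 7.8·14.2·0.07] = 819.44 + 343.452 = 1162.89.
With uncorrelated errors the cross-covariances are all true-score covariance, so they carry over unchanged; only the diagonal terms shrink to ρᵢσᵢ².
True-score variance = [23.6²·0.92 + 7.8²·0.56 + 14.2²·0.61] + 343.452 = 669.474 + 343.452 = 1012.93.
Reliability = 1012.93 / 1162.89 = 0.8710.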